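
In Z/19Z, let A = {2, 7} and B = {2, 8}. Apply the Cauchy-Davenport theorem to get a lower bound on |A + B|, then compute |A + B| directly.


Cauchy-Davenport: |A + B| ≥ min(p, |A| + |B| - 1) for A, B nonempty in Z/pZ.
|A| = 2, |B| = 2, p = 19.
CD lower bound = min(19, 2 + 2 - 1) = min(19, 3) = 3.
Compute A + B mod 19 directly:
a = 2: 2+2=4, 2+8=10
a = 7: 7+2=9, 7+8=15
A + B = {4, 9, 10, 15}, so |A + B| = 4.
Verify: 4 ≥ 3? Yes ✓.

CD lower bound = 3, actual |A + B| = 4.


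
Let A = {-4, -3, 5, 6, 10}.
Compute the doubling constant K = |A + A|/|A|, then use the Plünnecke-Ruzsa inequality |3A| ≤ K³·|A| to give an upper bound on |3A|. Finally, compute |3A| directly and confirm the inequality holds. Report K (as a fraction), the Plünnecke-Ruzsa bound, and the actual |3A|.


|A| = 5.
Step 1: Compute A + A by enumerating all 25 pairs.
A + A = {-8, -7, -6, 1, 2, 3, 6, 7, 10, 11, 12, 15, 16, 20}, so |A + A| = 14.
Step 2: Doubling constant K = |A + A|/|A| = 14/5 = 14/5 ≈ 2.8000.
Step 3: Plünnecke-Ruzsa gives |3A| ≤ K³·|A| = (2.8000)³ · 5 ≈ 109.7600.
Step 4: Compute 3A = A + A + A directly by enumerating all triples (a,b,c) ∈ A³; |3A| = 28.
Step 5: Check 28 ≤ 109.7600? Yes ✓.

K = 14/5, Plünnecke-Ruzsa bound K³|A| ≈ 109.7600, |3A| = 28, inequality holds.


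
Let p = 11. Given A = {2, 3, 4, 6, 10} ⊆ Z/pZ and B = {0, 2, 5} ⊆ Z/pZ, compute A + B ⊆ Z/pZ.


Work in Z/11Z: reduce every sum a + b modulo 11.
Enumerate all 15 pairs:
a = 2: 2+0=2, 2+2=4, 2+5=7
a = 3: 3+0=3, 3+2=5, 3+5=8
a = 4: 4+0=4, 4+2=6, 4+5=9
a = 6: 6+0=6, 6+2=8, 6+5=0
a = 10: 10+0=10, 10+2=1, 10+5=4
Distinct residues collected: {0, 1, 2, 3, 4, 5, 6, 7, 8, 9, 10}
|A + B| = 11 (out of 11 total residues).

A + B = {0, 1, 2, 3, 4, 5, 6, 7, 8, 9, 10}


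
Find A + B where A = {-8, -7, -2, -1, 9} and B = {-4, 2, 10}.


A + B = {a + b : a ∈ A, b ∈ B}.
Enumerate all |A|·|B| = 5·3 = 15 pairs (a, b) and collect distinct sums.
a = -8: -8+-4=-12, -8+2=-6, -8+10=2
a = -7: -7+-4=-11, -7+2=-5, -7+10=3
a = -2: -2+-4=-6, -2+2=0, -2+10=8
a = -1: -1+-4=-5, -1+2=1, -1+10=9
a = 9: 9+-4=5, 9+2=11, 9+10=19
Collecting distinct sums: A + B = {-12, -11, -6, -5, 0, 1, 2, 3, 5, 8, 9, 11, 19}
|A + B| = 13

A + B = {-12, -11, -6, -5, 0, 1, 2, 3, 5, 8, 9, 11, 19}


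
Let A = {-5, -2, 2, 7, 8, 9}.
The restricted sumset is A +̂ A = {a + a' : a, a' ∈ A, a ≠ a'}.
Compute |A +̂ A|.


Restricted sumset: A +̂ A = {a + a' : a ∈ A, a' ∈ A, a ≠ a'}.
Equivalently, take A + A and drop any sum 2a that is achievable ONLY as a + a for a ∈ A (i.e. sums representable only with equal summands).
Enumerate pairs (a, a') with a < a' (symmetric, so each unordered pair gives one sum; this covers all a ≠ a'):
  -5 + -2 = -7
  -5 + 2 = -3
  -5 + 7 = 2
  -5 + 8 = 3
  -5 + 9 = 4
  -2 + 2 = 0
  -2 + 7 = 5
  -2 + 8 = 6
  -2 + 9 = 7
  2 + 7 = 9
  2 + 8 = 10
  2 + 9 = 11
  7 + 8 = 15
  7 + 9 = 16
  8 + 9 = 17
Collected distinct sums: {-7, -3, 0, 2, 3, 4, 5, 6, 7, 9, 10, 11, 15, 16, 17}
|A +̂ A| = 15
(Reference bound: |A +̂ A| ≥ 2|A| - 3 for |A| ≥ 2, with |A| = 6 giving ≥ 9.)

|A +̂ A| = 15


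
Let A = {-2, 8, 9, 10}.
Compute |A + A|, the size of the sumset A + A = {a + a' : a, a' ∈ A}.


A + A = {a + a' : a, a' ∈ A}; |A| = 4.
General bounds: 2|A| - 1 ≤ |A + A| ≤ |A|(|A|+1)/2, i.e. 7 ≤ |A + A| ≤ 10.
Lower bound 2|A|-1 is attained iff A is an arithmetic progression.
Enumerate sums a + a' for a ≤ a' (symmetric, so this suffices):
a = -2: -2+-2=-4, -2+8=6, -2+9=7, -2+10=8
a = 8: 8+8=16, 8+9=17, 8+10=18
a = 9: 9+9=18, 9+10=19
a = 10: 10+10=20
Distinct sums: {-4, 6, 7, 8, 16, 17, 18, 19, 20}
|A + A| = 9

|A + A| = 9


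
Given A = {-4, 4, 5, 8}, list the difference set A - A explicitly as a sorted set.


A - A = {a - a' : a, a' ∈ A}.
Compute a - a' for each ordered pair (a, a'):
a = -4: -4--4=0, -4-4=-8, -4-5=-9, -4-8=-12
a = 4: 4--4=8, 4-4=0, 4-5=-1, 4-8=-4
a = 5: 5--4=9, 5-4=1, 5-5=0, 5-8=-3
a = 8: 8--4=12, 8-4=4, 8-5=3, 8-8=0
Collecting distinct values (and noting 0 appears from a-a):
A - A = {-12, -9, -8, -4, -3, -1, 0, 1, 3, 4, 8, 9, 12}
|A - A| = 13

A - A = {-12, -9, -8, -4, -3, -1, 0, 1, 3, 4, 8, 9, 12}


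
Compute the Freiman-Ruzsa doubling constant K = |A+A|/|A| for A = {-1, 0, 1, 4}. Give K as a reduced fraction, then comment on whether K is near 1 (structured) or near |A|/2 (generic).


|A| = 4.
Compute A + A by enumerating all 16 pairs.
A + A = {-2, -1, 0, 1, 2, 3, 4, 5, 8}, so |A + A| = 9.
K = |A + A| / |A| = 9/4 (already in lowest terms) ≈ 2.2500.
Reference: AP of size 4 gives K = 7/4 ≈ 1.7500; a fully generic set of size 4 gives K ≈ 2.5000.

|A| = 4, |A + A| = 9, K = 9/4.


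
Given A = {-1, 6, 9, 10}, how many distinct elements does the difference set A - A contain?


A - A = {a - a' : a, a' ∈ A}; |A| = 4.
Bounds: 2|A|-1 ≤ |A - A| ≤ |A|² - |A| + 1, i.e. 7 ≤ |A - A| ≤ 13.
Note: 0 ∈ A - A always (from a - a). The set is symmetric: if d ∈ A - A then -d ∈ A - A.
Enumerate nonzero differences d = a - a' with a > a' (then include -d):
Positive differences: {1, 3, 4, 7, 10, 11}
Full difference set: {0} ∪ (positive diffs) ∪ (negative diffs).
|A - A| = 1 + 2·6 = 13 (matches direct enumeration: 13).

|A - A| = 13


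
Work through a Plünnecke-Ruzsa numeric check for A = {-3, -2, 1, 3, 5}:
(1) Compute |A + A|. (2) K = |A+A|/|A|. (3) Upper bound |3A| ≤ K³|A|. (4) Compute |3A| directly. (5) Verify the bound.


|A| = 5.
Step 1: Compute A + A by enumerating all 25 pairs.
A + A = {-6, -5, -4, -2, -1, 0, 1, 2, 3, 4, 6, 8, 10}, so |A + A| = 13.
Step 2: Doubling constant K = |A + A|/|A| = 13/5 = 13/5 ≈ 2.6000.
Step 3: Plünnecke-Ruzsa gives |3A| ≤ K³·|A| = (2.6000)³ · 5 ≈ 87.8800.
Step 4: Compute 3A = A + A + A directly by enumerating all triples (a,b,c) ∈ A³; |3A| = 22.
Step 5: Check 22 ≤ 87.8800? Yes ✓.

K = 13/5, Plünnecke-Ruzsa bound K³|A| ≈ 87.8800, |3A| = 22, inequality holds.


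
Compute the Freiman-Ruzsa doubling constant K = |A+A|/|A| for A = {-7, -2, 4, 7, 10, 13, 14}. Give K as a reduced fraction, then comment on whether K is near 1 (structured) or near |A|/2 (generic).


|A| = 7.
Compute A + A by enumerating all 49 pairs.
A + A = {-14, -9, -4, -3, 0, 2, 3, 5, 6, 7, 8, 11, 12, 14, 17, 18, 20, 21, 23, 24, 26, 27, 28}, so |A + A| = 23.
K = |A + A| / |A| = 23/7 (already in lowest terms) ≈ 3.2857.
Reference: AP of size 7 gives K = 13/7 ≈ 1.8571; a fully generic set of size 7 gives K ≈ 4.0000.

|A| = 7, |A + A| = 23, K = 23/7.


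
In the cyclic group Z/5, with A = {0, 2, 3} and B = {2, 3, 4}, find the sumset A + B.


Work in Z/5Z: reduce every sum a + b modulo 5.
Enumerate all 9 pairs:
a = 0: 0+2=2, 0+3=3, 0+4=4
a = 2: 2+2=4, 2+3=0, 2+4=1
a = 3: 3+2=0, 3+3=1, 3+4=2
Distinct residues collected: {0, 1, 2, 3, 4}
|A + B| = 5 (out of 5 total residues).

A + B = {0, 1, 2, 3, 4}


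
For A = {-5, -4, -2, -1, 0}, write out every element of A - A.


A - A = {a - a' : a, a' ∈ A}.
Compute a - a' for each ordered pair (a, a'):
a = -5: -5--5=0, -5--4=-1, -5--2=-3, -5--1=-4, -5-0=-5
a = -4: -4--5=1, -4--4=0, -4--2=-2, -4--1=-3, -4-0=-4
a = -2: -2--5=3, -2--4=2, -2--2=0, -2--1=-1, -2-0=-2
a = -1: -1--5=4, -1--4=3, -1--2=1, -1--1=0, -1-0=-1
a = 0: 0--5=5, 0--4=4, 0--2=2, 0--1=1, 0-0=0
Collecting distinct values (and noting 0 appears from a-a):
A - A = {-5, -4, -3, -2, -1, 0, 1, 2, 3, 4, 5}
|A - A| = 11

A - A = {-5, -4, -3, -2, -1, 0, 1, 2, 3, 4, 5}


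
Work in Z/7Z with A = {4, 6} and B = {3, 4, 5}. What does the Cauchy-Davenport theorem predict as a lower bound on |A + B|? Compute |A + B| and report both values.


Cauchy-Davenport: |A + B| ≥ min(p, |A| + |B| - 1) for A, B nonempty in Z/pZ.
|A| = 2, |B| = 3, p = 7.
CD lower bound = min(7, 2 + 3 - 1) = min(7, 4) = 4.
Compute A + B mod 7 directly:
a = 4: 4+3=0, 4+4=1, 4+5=2
a = 6: 6+3=2, 6+4=3, 6+5=4
A + B = {0, 1, 2, 3, 4}, so |A + B| = 5.
Verify: 5 ≥ 4? Yes ✓.

CD lower bound = 4, actual |A + B| = 5.


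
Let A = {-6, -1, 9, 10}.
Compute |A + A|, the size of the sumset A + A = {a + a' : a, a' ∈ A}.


A + A = {a + a' : a, a' ∈ A}; |A| = 4.
General bounds: 2|A| - 1 ≤ |A + A| ≤ |A|(|A|+1)/2, i.e. 7 ≤ |A + A| ≤ 10.
Lower bound 2|A|-1 is attained iff A is an arithmetic progression.
Enumerate sums a + a' for a ≤ a' (symmetric, so this suffices):
a = -6: -6+-6=-12, -6+-1=-7, -6+9=3, -6+10=4
a = -1: -1+-1=-2, -1+9=8, -1+10=9
a = 9: 9+9=18, 9+10=19
a = 10: 10+10=20
Distinct sums: {-12, -7, -2, 3, 4, 8, 9, 18, 19, 20}
|A + A| = 10

|A + A| = 10


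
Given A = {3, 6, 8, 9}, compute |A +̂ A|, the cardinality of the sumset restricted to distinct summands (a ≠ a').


Restricted sumset: A +̂ A = {a + a' : a ∈ A, a' ∈ A, a ≠ a'}.
Equivalently, take A + A and drop any sum 2a that is achievable ONLY as a + a for a ∈ A (i.e. sums representable only with equal summands).
Enumerate pairs (a, a') with a < a' (symmetric, so each unordered pair gives one sum; this covers all a ≠ a'):
  3 + 6 = 9
  3 + 8 = 11
  3 + 9 = 12
  6 + 8 = 14
  6 + 9 = 15
  8 + 9 = 17
Collected distinct sums: {9, 11, 12, 14, 15, 17}
|A +̂ A| = 6
(Reference bound: |A +̂ A| ≥ 2|A| - 3 for |A| ≥ 2, with |A| = 4 giving ≥ 5.)

|A +̂ A| = 6


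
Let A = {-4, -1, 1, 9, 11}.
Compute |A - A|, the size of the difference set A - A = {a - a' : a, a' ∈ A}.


A - A = {a - a' : a, a' ∈ A}; |A| = 5.
Bounds: 2|A|-1 ≤ |A - A| ≤ |A|² - |A| + 1, i.e. 9 ≤ |A - A| ≤ 21.
Note: 0 ∈ A - A always (from a - a). The set is symmetric: if d ∈ A - A then -d ∈ A - A.
Enumerate nonzero differences d = a - a' with a > a' (then include -d):
Positive differences: {2, 3, 5, 8, 10, 12, 13, 15}
Full difference set: {0} ∪ (positive diffs) ∪ (negative diffs).
|A - A| = 1 + 2·8 = 17 (matches direct enumeration: 17).

|A - A| = 17


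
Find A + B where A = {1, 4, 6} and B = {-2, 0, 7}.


A + B = {a + b : a ∈ A, b ∈ B}.
Enumerate all |A|·|B| = 3·3 = 9 pairs (a, b) and collect distinct sums.
a = 1: 1+-2=-1, 1+0=1, 1+7=8
a = 4: 4+-2=2, 4+0=4, 4+7=11
a = 6: 6+-2=4, 6+0=6, 6+7=13
Collecting distinct sums: A + B = {-1, 1, 2, 4, 6, 8, 11, 13}
|A + B| = 8

A + B = {-1, 1, 2, 4, 6, 8, 11, 13}


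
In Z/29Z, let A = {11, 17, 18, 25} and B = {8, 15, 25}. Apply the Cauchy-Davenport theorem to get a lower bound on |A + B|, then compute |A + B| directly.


Cauchy-Davenport: |A + B| ≥ min(p, |A| + |B| - 1) for A, B nonempty in Z/pZ.
|A| = 4, |B| = 3, p = 29.
CD lower bound = min(29, 4 + 3 - 1) = min(29, 6) = 6.
Compute A + B mod 29 directly:
a = 11: 11+8=19, 11+15=26, 11+25=7
a = 17: 17+8=25, 17+15=3, 17+25=13
a = 18: 18+8=26, 18+15=4, 18+25=14
a = 25: 25+8=4, 25+15=11, 25+25=21
A + B = {3, 4, 7, 11, 13, 14, 19, 21, 25, 26}, so |A + B| = 10.
Verify: 10 ≥ 6? Yes ✓.

CD lower bound = 6, actual |A + B| = 10.


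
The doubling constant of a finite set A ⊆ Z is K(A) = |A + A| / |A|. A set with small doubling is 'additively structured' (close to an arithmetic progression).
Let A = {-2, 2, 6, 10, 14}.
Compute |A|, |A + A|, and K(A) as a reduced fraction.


|A| = 5.
Compute A + A by enumerating all 25 pairs.
A + A = {-4, 0, 4, 8, 12, 16, 20, 24, 28}, so |A + A| = 9.
K = |A + A| / |A| = 9/5 (already in lowest terms) ≈ 1.8000.
Reference: AP of size 5 gives K = 9/5 ≈ 1.8000; a fully generic set of size 5 gives K ≈ 3.0000.

|A| = 5, |A + A| = 9, K = 9/5.


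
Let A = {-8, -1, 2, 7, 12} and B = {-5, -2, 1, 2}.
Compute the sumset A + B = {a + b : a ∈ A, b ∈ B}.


A + B = {a + b : a ∈ A, b ∈ B}.
Enumerate all |A|·|B| = 5·4 = 20 pairs (a, b) and collect distinct sums.
a = -8: -8+-5=-13, -8+-2=-10, -8+1=-7, -8+2=-6
a = -1: -1+-5=-6, -1+-2=-3, -1+1=0, -1+2=1
a = 2: 2+-5=-3, 2+-2=0, 2+1=3, 2+2=4
a = 7: 7+-5=2, 7+-2=5, 7+1=8, 7+2=9
a = 12: 12+-5=7, 12+-2=10, 12+1=13, 12+2=14
Collecting distinct sums: A + B = {-13, -10, -7, -6, -3, 0, 1, 2, 3, 4, 5, 7, 8, 9, 10, 13, 14}
|A + B| = 17

A + B = {-13, -10, -7, -6, -3, 0, 1, 2, 3, 4, 5, 7, 8, 9, 10, 13, 14}


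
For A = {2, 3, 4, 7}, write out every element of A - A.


A - A = {a - a' : a, a' ∈ A}.
Compute a - a' for each ordered pair (a, a'):
a = 2: 2-2=0, 2-3=-1, 2-4=-2, 2-7=-5
a = 3: 3-2=1, 3-3=0, 3-4=-1, 3-7=-4
a = 4: 4-2=2, 4-3=1, 4-4=0, 4-7=-3
a = 7: 7-2=5, 7-3=4, 7-4=3, 7-7=0
Collecting distinct values (and noting 0 appears from a-a):
A - A = {-5, -4, -3, -2, -1, 0, 1, 2, 3, 4, 5}
|A - A| = 11

A - A = {-5, -4, -3, -2, -1, 0, 1, 2, 3, 4, 5}


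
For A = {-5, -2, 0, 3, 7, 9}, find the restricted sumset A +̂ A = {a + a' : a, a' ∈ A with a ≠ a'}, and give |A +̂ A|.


Restricted sumset: A +̂ A = {a + a' : a ∈ A, a' ∈ A, a ≠ a'}.
Equivalently, take A + A and drop any sum 2a that is achievable ONLY as a + a for a ∈ A (i.e. sums representable only with equal summands).
Enumerate pairs (a, a') with a < a' (symmetric, so each unordered pair gives one sum; this covers all a ≠ a'):
  -5 + -2 = -7
  -5 + 0 = -5
  -5 + 3 = -2
  -5 + 7 = 2
  -5 + 9 = 4
  -2 + 0 = -2
  -2 + 3 = 1
  -2 + 7 = 5
  -2 + 9 = 7
  0 + 3 = 3
  0 + 7 = 7
  0 + 9 = 9
  3 + 7 = 10
  3 + 9 = 12
  7 + 9 = 16
Collected distinct sums: {-7, -5, -2, 1, 2, 3, 4, 5, 7, 9, 10, 12, 16}
|A +̂ A| = 13
(Reference bound: |A +̂ A| ≥ 2|A| - 3 for |A| ≥ 2, with |A| = 6 giving ≥ 9.)

|A +̂ A| = 13


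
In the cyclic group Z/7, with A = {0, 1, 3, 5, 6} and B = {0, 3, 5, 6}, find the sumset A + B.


Work in Z/7Z: reduce every sum a + b modulo 7.
Enumerate all 20 pairs:
a = 0: 0+0=0, 0+3=3, 0+5=5, 0+6=6
a = 1: 1+0=1, 1+3=4, 1+5=6, 1+6=0
a = 3: 3+0=3, 3+3=6, 3+5=1, 3+6=2
a = 5: 5+0=5, 5+3=1, 5+5=3, 5+6=4
a = 6: 6+0=6, 6+3=2, 6+5=4, 6+6=5
Distinct residues collected: {0, 1, 2, 3, 4, 5, 6}
|A + B| = 7 (out of 7 total residues).

A + B = {0, 1, 2, 3, 4, 5, 6}


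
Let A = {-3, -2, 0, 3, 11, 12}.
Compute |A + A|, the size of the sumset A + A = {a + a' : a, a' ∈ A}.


A + A = {a + a' : a, a' ∈ A}; |A| = 6.
General bounds: 2|A| - 1 ≤ |A + A| ≤ |A|(|A|+1)/2, i.e. 11 ≤ |A + A| ≤ 21.
Lower bound 2|A|-1 is attained iff A is an arithmetic progression.
Enumerate sums a + a' for a ≤ a' (symmetric, so this suffices):
a = -3: -3+-3=-6, -3+-2=-5, -3+0=-3, -3+3=0, -3+11=8, -3+12=9
a = -2: -2+-2=-4, -2+0=-2, -2+3=1, -2+11=9, -2+12=10
a = 0: 0+0=0, 0+3=3, 0+11=11, 0+12=12
a = 3: 3+3=6, 3+11=14, 3+12=15
a = 11: 11+11=22, 11+12=23
a = 12: 12+12=24
Distinct sums: {-6, -5, -4, -3, -2, 0, 1, 3, 6, 8, 9, 10, 11, 12, 14, 15, 22, 23, 24}
|A + A| = 19

|A + A| = 19


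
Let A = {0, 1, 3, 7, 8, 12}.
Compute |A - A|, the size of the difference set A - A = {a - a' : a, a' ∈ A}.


A - A = {a - a' : a, a' ∈ A}; |A| = 6.
Bounds: 2|A|-1 ≤ |A - A| ≤ |A|² - |A| + 1, i.e. 11 ≤ |A - A| ≤ 31.
Note: 0 ∈ A - A always (from a - a). The set is symmetric: if d ∈ A - A then -d ∈ A - A.
Enumerate nonzero differences d = a - a' with a > a' (then include -d):
Positive differences: {1, 2, 3, 4, 5, 6, 7, 8, 9, 11, 12}
Full difference set: {0} ∪ (positive diffs) ∪ (negative diffs).
|A - A| = 1 + 2·11 = 23 (matches direct enumeration: 23).

|A - A| = 23


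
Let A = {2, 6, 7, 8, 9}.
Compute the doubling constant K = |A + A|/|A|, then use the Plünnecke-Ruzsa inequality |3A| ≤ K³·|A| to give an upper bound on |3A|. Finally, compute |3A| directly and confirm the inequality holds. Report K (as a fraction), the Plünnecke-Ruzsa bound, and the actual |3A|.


|A| = 5.
Step 1: Compute A + A by enumerating all 25 pairs.
A + A = {4, 8, 9, 10, 11, 12, 13, 14, 15, 16, 17, 18}, so |A + A| = 12.
Step 2: Doubling constant K = |A + A|/|A| = 12/5 = 12/5 ≈ 2.4000.
Step 3: Plünnecke-Ruzsa gives |3A| ≤ K³·|A| = (2.4000)³ · 5 ≈ 69.1200.
Step 4: Compute 3A = A + A + A directly by enumerating all triples (a,b,c) ∈ A³; |3A| = 19.
Step 5: Check 19 ≤ 69.1200? Yes ✓.

K = 12/5, Plünnecke-Ruzsa bound K³|A| ≈ 69.1200, |3A| = 19, inequality holds.


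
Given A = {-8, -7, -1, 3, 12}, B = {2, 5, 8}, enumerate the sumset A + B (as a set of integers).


A + B = {a + b : a ∈ A, b ∈ B}.
Enumerate all |A|·|B| = 5·3 = 15 pairs (a, b) and collect distinct sums.
a = -8: -8+2=-6, -8+5=-3, -8+8=0
a = -7: -7+2=-5, -7+5=-2, -7+8=1
a = -1: -1+2=1, -1+5=4, -1+8=7
a = 3: 3+2=5, 3+5=8, 3+8=11
a = 12: 12+2=14, 12+5=17, 12+8=20
Collecting distinct sums: A + B = {-6, -5, -3, -2, 0, 1, 4, 5, 7, 8, 11, 14, 17, 20}
|A + B| = 14

A + B = {-6, -5, -3, -2, 0, 1, 4, 5, 7, 8, 11, 14, 17, 20}


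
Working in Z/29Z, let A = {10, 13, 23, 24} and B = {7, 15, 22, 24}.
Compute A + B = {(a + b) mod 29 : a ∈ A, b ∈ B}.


Work in Z/29Z: reduce every sum a + b modulo 29.
Enumerate all 16 pairs:
a = 10: 10+7=17, 10+15=25, 10+22=3, 10+24=5
a = 13: 13+7=20, 13+15=28, 13+22=6, 13+24=8
a = 23: 23+7=1, 23+15=9, 23+22=16, 23+24=18
a = 24: 24+7=2, 24+15=10, 24+22=17, 24+24=19
Distinct residues collected: {1, 2, 3, 5, 6, 8, 9, 10, 16, 17, 18, 19, 20, 25, 28}
|A + B| = 15 (out of 29 total residues).

A + B = {1, 2, 3, 5, 6, 8, 9, 10, 16, 17, 18, 19, 20, 25, 28}


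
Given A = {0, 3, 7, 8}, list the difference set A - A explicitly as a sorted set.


A - A = {a - a' : a, a' ∈ A}.
Compute a - a' for each ordered pair (a, a'):
a = 0: 0-0=0, 0-3=-3, 0-7=-7, 0-8=-8
a = 3: 3-0=3, 3-3=0, 3-7=-4, 3-8=-5
a = 7: 7-0=7, 7-3=4, 7-7=0, 7-8=-1
a = 8: 8-0=8, 8-3=5, 8-7=1, 8-8=0
Collecting distinct values (and noting 0 appears from a-a):
A - A = {-8, -7, -5, -4, -3, -1, 0, 1, 3, 4, 5, 7, 8}
|A - A| = 13

A - A = {-8, -7, -5, -4, -3, -1, 0, 1, 3, 4, 5, 7, 8}


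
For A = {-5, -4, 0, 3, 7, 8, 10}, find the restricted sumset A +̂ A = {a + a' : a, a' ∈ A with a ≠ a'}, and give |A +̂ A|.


Restricted sumset: A +̂ A = {a + a' : a ∈ A, a' ∈ A, a ≠ a'}.
Equivalently, take A + A and drop any sum 2a that is achievable ONLY as a + a for a ∈ A (i.e. sums representable only with equal summands).
Enumerate pairs (a, a') with a < a' (symmetric, so each unordered pair gives one sum; this covers all a ≠ a'):
  -5 + -4 = -9
  -5 + 0 = -5
  -5 + 3 = -2
  -5 + 7 = 2
  -5 + 8 = 3
  -5 + 10 = 5
  -4 + 0 = -4
  -4 + 3 = -1
  -4 + 7 = 3
  -4 + 8 = 4
  -4 + 10 = 6
  0 + 3 = 3
  0 + 7 = 7
  0 + 8 = 8
  0 + 10 = 10
  3 + 7 = 10
  3 + 8 = 11
  3 + 10 = 13
  7 + 8 = 15
  7 + 10 = 17
  8 + 10 = 18
Collected distinct sums: {-9, -5, -4, -2, -1, 2, 3, 4, 5, 6, 7, 8, 10, 11, 13, 15, 17, 18}
|A +̂ A| = 18
(Reference bound: |A +̂ A| ≥ 2|A| - 3 for |A| ≥ 2, with |A| = 7 giving ≥ 11.)

|A +̂ A| = 18


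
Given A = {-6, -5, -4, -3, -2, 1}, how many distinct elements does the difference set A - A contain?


A - A = {a - a' : a, a' ∈ A}; |A| = 6.
Bounds: 2|A|-1 ≤ |A - A| ≤ |A|² - |A| + 1, i.e. 11 ≤ |A - A| ≤ 31.
Note: 0 ∈ A - A always (from a - a). The set is symmetric: if d ∈ A - A then -d ∈ A - A.
Enumerate nonzero differences d = a - a' with a > a' (then include -d):
Positive differences: {1, 2, 3, 4, 5, 6, 7}
Full difference set: {0} ∪ (positive diffs) ∪ (negative diffs).
|A - A| = 1 + 2·7 = 15 (matches direct enumeration: 15).

|A - A| = 15


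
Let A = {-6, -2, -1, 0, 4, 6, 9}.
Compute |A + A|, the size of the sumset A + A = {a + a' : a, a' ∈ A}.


A + A = {a + a' : a, a' ∈ A}; |A| = 7.
General bounds: 2|A| - 1 ≤ |A + A| ≤ |A|(|A|+1)/2, i.e. 13 ≤ |A + A| ≤ 28.
Lower bound 2|A|-1 is attained iff A is an arithmetic progression.
Enumerate sums a + a' for a ≤ a' (symmetric, so this suffices):
a = -6: -6+-6=-12, -6+-2=-8, -6+-1=-7, -6+0=-6, -6+4=-2, -6+6=0, -6+9=3
a = -2: -2+-2=-4, -2+-1=-3, -2+0=-2, -2+4=2, -2+6=4, -2+9=7
a = -1: -1+-1=-2, -1+0=-1, -1+4=3, -1+6=5, -1+9=8
a = 0: 0+0=0, 0+4=4, 0+6=6, 0+9=9
a = 4: 4+4=8, 4+6=10, 4+9=13
a = 6: 6+6=12, 6+9=15
a = 9: 9+9=18
Distinct sums: {-12, -8, -7, -6, -4, -3, -2, -1, 0, 2, 3, 4, 5, 6, 7, 8, 9, 10, 12, 13, 15, 18}
|A + A| = 22

|A + A| = 22


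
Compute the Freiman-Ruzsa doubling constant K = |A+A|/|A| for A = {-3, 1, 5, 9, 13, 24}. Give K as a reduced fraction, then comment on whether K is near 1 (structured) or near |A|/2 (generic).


|A| = 6.
Compute A + A by enumerating all 36 pairs.
A + A = {-6, -2, 2, 6, 10, 14, 18, 21, 22, 25, 26, 29, 33, 37, 48}, so |A + A| = 15.
K = |A + A| / |A| = 15/6 = 5/2 ≈ 2.5000.
Reference: AP of size 6 gives K = 11/6 ≈ 1.8333; a fully generic set of size 6 gives K ≈ 3.5000.

|A| = 6, |A + A| = 15, K = 15/6 = 5/2.


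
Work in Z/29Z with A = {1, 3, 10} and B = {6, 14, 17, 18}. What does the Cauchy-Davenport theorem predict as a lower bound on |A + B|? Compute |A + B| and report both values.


Cauchy-Davenport: |A + B| ≥ min(p, |A| + |B| - 1) for A, B nonempty in Z/pZ.
|A| = 3, |B| = 4, p = 29.
CD lower bound = min(29, 3 + 4 - 1) = min(29, 6) = 6.
Compute A + B mod 29 directly:
a = 1: 1+6=7, 1+14=15, 1+17=18, 1+18=19
a = 3: 3+6=9, 3+14=17, 3+17=20, 3+18=21
a = 10: 10+6=16, 10+14=24, 10+17=27, 10+18=28
A + B = {7, 9, 15, 16, 17, 18, 19, 20, 21, 24, 27, 28}, so |A + B| = 12.
Verify: 12 ≥ 6? Yes ✓.

CD lower bound = 6, actual |A + B| = 12.


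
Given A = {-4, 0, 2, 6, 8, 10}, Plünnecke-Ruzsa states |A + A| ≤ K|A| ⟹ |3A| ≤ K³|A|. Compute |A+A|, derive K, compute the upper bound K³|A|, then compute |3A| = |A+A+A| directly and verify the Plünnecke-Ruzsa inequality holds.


|A| = 6.
Step 1: Compute A + A by enumerating all 36 pairs.
A + A = {-8, -4, -2, 0, 2, 4, 6, 8, 10, 12, 14, 16, 18, 20}, so |A + A| = 14.
Step 2: Doubling constant K = |A + A|/|A| = 14/6 = 14/6 ≈ 2.3333.
Step 3: Plünnecke-Ruzsa gives |3A| ≤ K³·|A| = (2.3333)³ · 6 ≈ 76.2222.
Step 4: Compute 3A = A + A + A directly by enumerating all triples (a,b,c) ∈ A³; |3A| = 21.
Step 5: Check 21 ≤ 76.2222? Yes ✓.

K = 14/6, Plünnecke-Ruzsa bound K³|A| ≈ 76.2222, |3A| = 21, inequality holds.


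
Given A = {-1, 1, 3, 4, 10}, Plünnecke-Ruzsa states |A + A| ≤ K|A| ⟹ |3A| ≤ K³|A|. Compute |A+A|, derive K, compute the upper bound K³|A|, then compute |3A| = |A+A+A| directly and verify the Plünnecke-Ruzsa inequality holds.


|A| = 5.
Step 1: Compute A + A by enumerating all 25 pairs.
A + A = {-2, 0, 2, 3, 4, 5, 6, 7, 8, 9, 11, 13, 14, 20}, so |A + A| = 14.
Step 2: Doubling constant K = |A + A|/|A| = 14/5 = 14/5 ≈ 2.8000.
Step 3: Plünnecke-Ruzsa gives |3A| ≤ K³·|A| = (2.8000)³ · 5 ≈ 109.7600.
Step 4: Compute 3A = A + A + A directly by enumerating all triples (a,b,c) ∈ A³; |3A| = 25.
Step 5: Check 25 ≤ 109.7600? Yes ✓.

K = 14/5, Plünnecke-Ruzsa bound K³|A| ≈ 109.7600, |3A| = 25, inequality holds.


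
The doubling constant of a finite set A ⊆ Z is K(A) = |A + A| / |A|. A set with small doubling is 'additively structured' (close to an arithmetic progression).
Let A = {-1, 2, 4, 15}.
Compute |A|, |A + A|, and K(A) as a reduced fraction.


|A| = 4.
Compute A + A by enumerating all 16 pairs.
A + A = {-2, 1, 3, 4, 6, 8, 14, 17, 19, 30}, so |A + A| = 10.
K = |A + A| / |A| = 10/4 = 5/2 ≈ 2.5000.
Reference: AP of size 4 gives K = 7/4 ≈ 1.7500; a fully generic set of size 4 gives K ≈ 2.5000.

|A| = 4, |A + A| = 10, K = 10/4 = 5/2.


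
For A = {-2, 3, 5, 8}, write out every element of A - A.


A - A = {a - a' : a, a' ∈ A}.
Compute a - a' for each ordered pair (a, a'):
a = -2: -2--2=0, -2-3=-5, -2-5=-7, -2-8=-10
a = 3: 3--2=5, 3-3=0, 3-5=-2, 3-8=-5
a = 5: 5--2=7, 5-3=2, 5-5=0, 5-8=-3
a = 8: 8--2=10, 8-3=5, 8-5=3, 8-8=0
Collecting distinct values (and noting 0 appears from a-a):
A - A = {-10, -7, -5, -3, -2, 0, 2, 3, 5, 7, 10}
|A - A| = 11

A - A = {-10, -7, -5, -3, -2, 0, 2, 3, 5, 7, 10}


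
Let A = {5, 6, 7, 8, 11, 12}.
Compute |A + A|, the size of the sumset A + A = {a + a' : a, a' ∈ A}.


A + A = {a + a' : a, a' ∈ A}; |A| = 6.
General bounds: 2|A| - 1 ≤ |A + A| ≤ |A|(|A|+1)/2, i.e. 11 ≤ |A + A| ≤ 21.
Lower bound 2|A|-1 is attained iff A is an arithmetic progression.
Enumerate sums a + a' for a ≤ a' (symmetric, so this suffices):
a = 5: 5+5=10, 5+6=11, 5+7=12, 5+8=13, 5+11=16, 5+12=17
a = 6: 6+6=12, 6+7=13, 6+8=14, 6+11=17, 6+12=18
a = 7: 7+7=14, 7+8=15, 7+11=18, 7+12=19
a = 8: 8+8=16, 8+11=19, 8+12=20
a = 11: 11+11=22, 11+12=23
a = 12: 12+12=24
Distinct sums: {10, 11, 12, 13, 14, 15, 16, 17, 18, 19, 20, 22, 23, 24}
|A + A| = 14

|A + A| = 14


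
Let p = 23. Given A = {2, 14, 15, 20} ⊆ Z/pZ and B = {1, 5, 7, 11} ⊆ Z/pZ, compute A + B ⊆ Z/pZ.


Work in Z/23Z: reduce every sum a + b modulo 23.
Enumerate all 16 pairs:
a = 2: 2+1=3, 2+5=7, 2+7=9, 2+11=13
a = 14: 14+1=15, 14+5=19, 14+7=21, 14+11=2
a = 15: 15+1=16, 15+5=20, 15+7=22, 15+11=3
a = 20: 20+1=21, 20+5=2, 20+7=4, 20+11=8
Distinct residues collected: {2, 3, 4, 7, 8, 9, 13, 15, 16, 19, 20, 21, 22}
|A + B| = 13 (out of 23 total residues).

A + B = {2, 3, 4, 7, 8, 9, 13, 15, 16, 19, 20, 21, 22}


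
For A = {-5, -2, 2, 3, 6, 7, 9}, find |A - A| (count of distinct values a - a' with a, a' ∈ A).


A - A = {a - a' : a, a' ∈ A}; |A| = 7.
Bounds: 2|A|-1 ≤ |A - A| ≤ |A|² - |A| + 1, i.e. 13 ≤ |A - A| ≤ 43.
Note: 0 ∈ A - A always (from a - a). The set is symmetric: if d ∈ A - A then -d ∈ A - A.
Enumerate nonzero differences d = a - a' with a > a' (then include -d):
Positive differences: {1, 2, 3, 4, 5, 6, 7, 8, 9, 11, 12, 14}
Full difference set: {0} ∪ (positive diffs) ∪ (negative diffs).
|A - A| = 1 + 2·12 = 25 (matches direct enumeration: 25).

|A - A| = 25


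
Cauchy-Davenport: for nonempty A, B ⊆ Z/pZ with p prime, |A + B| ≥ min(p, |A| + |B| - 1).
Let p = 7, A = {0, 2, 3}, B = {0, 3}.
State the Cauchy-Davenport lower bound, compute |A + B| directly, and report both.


Cauchy-Davenport: |A + B| ≥ min(p, |A| + |B| - 1) for A, B nonempty in Z/pZ.
|A| = 3, |B| = 2, p = 7.
CD lower bound = min(7, 3 + 2 - 1) = min(7, 4) = 4.
Compute A + B mod 7 directly:
a = 0: 0+0=0, 0+3=3
a = 2: 2+0=2, 2+3=5
a = 3: 3+0=3, 3+3=6
A + B = {0, 2, 3, 5, 6}, so |A + B| = 5.
Verify: 5 ≥ 4? Yes ✓.

CD lower bound = 4, actual |A + B| = 5.


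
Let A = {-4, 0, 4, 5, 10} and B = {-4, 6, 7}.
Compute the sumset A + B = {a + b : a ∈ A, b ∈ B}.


A + B = {a + b : a ∈ A, b ∈ B}.
Enumerate all |A|·|B| = 5·3 = 15 pairs (a, b) and collect distinct sums.
a = -4: -4+-4=-8, -4+6=2, -4+7=3
a = 0: 0+-4=-4, 0+6=6, 0+7=7
a = 4: 4+-4=0, 4+6=10, 4+7=11
a = 5: 5+-4=1, 5+6=11, 5+7=12
a = 10: 10+-4=6, 10+6=16, 10+7=17
Collecting distinct sums: A + B = {-8, -4, 0, 1, 2, 3, 6, 7, 10, 11, 12, 16, 17}
|A + B| = 13

A + B = {-8, -4, 0, 1, 2, 3, 6, 7, 10, 11, 12, 16, 17}


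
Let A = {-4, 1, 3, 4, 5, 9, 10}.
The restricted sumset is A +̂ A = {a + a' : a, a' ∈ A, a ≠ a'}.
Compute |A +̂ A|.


Restricted sumset: A +̂ A = {a + a' : a ∈ A, a' ∈ A, a ≠ a'}.
Equivalently, take A + A and drop any sum 2a that is achievable ONLY as a + a for a ∈ A (i.e. sums representable only with equal summands).
Enumerate pairs (a, a') with a < a' (symmetric, so each unordered pair gives one sum; this covers all a ≠ a'):
  -4 + 1 = -3
  -4 + 3 = -1
  -4 + 4 = 0
  -4 + 5 = 1
  -4 + 9 = 5
  -4 + 10 = 6
  1 + 3 = 4
  1 + 4 = 5
  1 + 5 = 6
  1 + 9 = 10
  1 + 10 = 11
  3 + 4 = 7
  3 + 5 = 8
  3 + 9 = 12
  3 + 10 = 13
  4 + 5 = 9
  4 + 9 = 13
  4 + 10 = 14
  5 + 9 = 14
  5 + 10 = 15
  9 + 10 = 19
Collected distinct sums: {-3, -1, 0, 1, 4, 5, 6, 7, 8, 9, 10, 11, 12, 13, 14, 15, 19}
|A +̂ A| = 17
(Reference bound: |A +̂ A| ≥ 2|A| - 3 for |A| ≥ 2, with |A| = 7 giving ≥ 11.)

|A +̂ A| = 17


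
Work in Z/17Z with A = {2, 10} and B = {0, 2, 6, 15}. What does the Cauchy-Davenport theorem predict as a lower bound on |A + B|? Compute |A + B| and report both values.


Cauchy-Davenport: |A + B| ≥ min(p, |A| + |B| - 1) for A, B nonempty in Z/pZ.
|A| = 2, |B| = 4, p = 17.
CD lower bound = min(17, 2 + 4 - 1) = min(17, 5) = 5.
Compute A + B mod 17 directly:
a = 2: 2+0=2, 2+2=4, 2+6=8, 2+15=0
a = 10: 10+0=10, 10+2=12, 10+6=16, 10+15=8
A + B = {0, 2, 4, 8, 10, 12, 16}, so |A + B| = 7.
Verify: 7 ≥ 5? Yes ✓.

CD lower bound = 5, actual |A + B| = 7.


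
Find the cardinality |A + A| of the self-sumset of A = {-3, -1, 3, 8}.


A + A = {a + a' : a, a' ∈ A}; |A| = 4.
General bounds: 2|A| - 1 ≤ |A + A| ≤ |A|(|A|+1)/2, i.e. 7 ≤ |A + A| ≤ 10.
Lower bound 2|A|-1 is attained iff A is an arithmetic progression.
Enumerate sums a + a' for a ≤ a' (symmetric, so this suffices):
a = -3: -3+-3=-6, -3+-1=-4, -3+3=0, -3+8=5
a = -1: -1+-1=-2, -1+3=2, -1+8=7
a = 3: 3+3=6, 3+8=11
a = 8: 8+8=16
Distinct sums: {-6, -4, -2, 0, 2, 5, 6, 7, 11, 16}
|A + A| = 10

|A + A| = 10


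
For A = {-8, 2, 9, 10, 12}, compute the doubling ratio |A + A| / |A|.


|A| = 5.
Compute A + A by enumerating all 25 pairs.
A + A = {-16, -6, 1, 2, 4, 11, 12, 14, 18, 19, 20, 21, 22, 24}, so |A + A| = 14.
K = |A + A| / |A| = 14/5 (already in lowest terms) ≈ 2.8000.
Reference: AP of size 5 gives K = 9/5 ≈ 1.8000; a fully generic set of size 5 gives K ≈ 3.0000.

|A| = 5, |A + A| = 14, K = 14/5.


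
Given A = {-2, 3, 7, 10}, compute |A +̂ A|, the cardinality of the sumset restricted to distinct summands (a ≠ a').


Restricted sumset: A +̂ A = {a + a' : a ∈ A, a' ∈ A, a ≠ a'}.
Equivalently, take A + A and drop any sum 2a that is achievable ONLY as a + a for a ∈ A (i.e. sums representable only with equal summands).
Enumerate pairs (a, a') with a < a' (symmetric, so each unordered pair gives one sum; this covers all a ≠ a'):
  -2 + 3 = 1
  -2 + 7 = 5
  -2 + 10 = 8
  3 + 7 = 10
  3 + 10 = 13
  7 + 10 = 17
Collected distinct sums: {1, 5, 8, 10, 13, 17}
|A +̂ A| = 6
(Reference bound: |A +̂ A| ≥ 2|A| - 3 for |A| ≥ 2, with |A| = 4 giving ≥ 5.)

|A +̂ A| = 6


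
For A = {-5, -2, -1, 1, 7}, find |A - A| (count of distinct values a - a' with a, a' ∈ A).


A - A = {a - a' : a, a' ∈ A}; |A| = 5.
Bounds: 2|A|-1 ≤ |A - A| ≤ |A|² - |A| + 1, i.e. 9 ≤ |A - A| ≤ 21.
Note: 0 ∈ A - A always (from a - a). The set is symmetric: if d ∈ A - A then -d ∈ A - A.
Enumerate nonzero differences d = a - a' with a > a' (then include -d):
Positive differences: {1, 2, 3, 4, 6, 8, 9, 12}
Full difference set: {0} ∪ (positive diffs) ∪ (negative diffs).
|A - A| = 1 + 2·8 = 17 (matches direct enumeration: 17).

|A - A| = 17


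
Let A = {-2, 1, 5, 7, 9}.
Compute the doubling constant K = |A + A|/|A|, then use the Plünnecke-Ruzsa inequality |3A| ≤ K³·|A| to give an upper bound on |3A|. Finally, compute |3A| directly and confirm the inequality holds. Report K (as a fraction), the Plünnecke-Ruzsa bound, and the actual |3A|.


|A| = 5.
Step 1: Compute A + A by enumerating all 25 pairs.
A + A = {-4, -1, 2, 3, 5, 6, 7, 8, 10, 12, 14, 16, 18}, so |A + A| = 13.
Step 2: Doubling constant K = |A + A|/|A| = 13/5 = 13/5 ≈ 2.6000.
Step 3: Plünnecke-Ruzsa gives |3A| ≤ K³·|A| = (2.6000)³ · 5 ≈ 87.8800.
Step 4: Compute 3A = A + A + A directly by enumerating all triples (a,b,c) ∈ A³; |3A| = 24.
Step 5: Check 24 ≤ 87.8800? Yes ✓.

K = 13/5, Plünnecke-Ruzsa bound K³|A| ≈ 87.8800, |3A| = 24, inequality holds.


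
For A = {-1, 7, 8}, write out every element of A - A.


A - A = {a - a' : a, a' ∈ A}.
Compute a - a' for each ordered pair (a, a'):
a = -1: -1--1=0, -1-7=-8, -1-8=-9
a = 7: 7--1=8, 7-7=0, 7-8=-1
a = 8: 8--1=9, 8-7=1, 8-8=0
Collecting distinct values (and noting 0 appears from a-a):
A - A = {-9, -8, -1, 0, 1, 8, 9}
|A - A| = 7

A - A = {-9, -8, -1, 0, 1, 8, 9}


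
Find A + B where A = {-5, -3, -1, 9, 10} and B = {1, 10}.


A + B = {a + b : a ∈ A, b ∈ B}.
Enumerate all |A|·|B| = 5·2 = 10 pairs (a, b) and collect distinct sums.
a = -5: -5+1=-4, -5+10=5
a = -3: -3+1=-2, -3+10=7
a = -1: -1+1=0, -1+10=9
a = 9: 9+1=10, 9+10=19
a = 10: 10+1=11, 10+10=20
Collecting distinct sums: A + B = {-4, -2, 0, 5, 7, 9, 10, 11, 19, 20}
|A + B| = 10

A + B = {-4, -2, 0, 5, 7, 9, 10, 11, 19, 20}


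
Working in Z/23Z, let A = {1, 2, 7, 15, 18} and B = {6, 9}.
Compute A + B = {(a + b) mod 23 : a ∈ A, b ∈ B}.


Work in Z/23Z: reduce every sum a + b modulo 23.
Enumerate all 10 pairs:
a = 1: 1+6=7, 1+9=10
a = 2: 2+6=8, 2+9=11
a = 7: 7+6=13, 7+9=16
a = 15: 15+6=21, 15+9=1
a = 18: 18+6=1, 18+9=4
Distinct residues collected: {1, 4, 7, 8, 10, 11, 13, 16, 21}
|A + B| = 9 (out of 23 total residues).

A + B = {1, 4, 7, 8, 10, 11, 13, 16, 21}


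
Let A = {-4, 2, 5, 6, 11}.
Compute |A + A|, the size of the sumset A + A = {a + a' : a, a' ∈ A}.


A + A = {a + a' : a, a' ∈ A}; |A| = 5.
General bounds: 2|A| - 1 ≤ |A + A| ≤ |A|(|A|+1)/2, i.e. 9 ≤ |A + A| ≤ 15.
Lower bound 2|A|-1 is attained iff A is an arithmetic progression.
Enumerate sums a + a' for a ≤ a' (symmetric, so this suffices):
a = -4: -4+-4=-8, -4+2=-2, -4+5=1, -4+6=2, -4+11=7
a = 2: 2+2=4, 2+5=7, 2+6=8, 2+11=13
a = 5: 5+5=10, 5+6=11, 5+11=16
a = 6: 6+6=12, 6+11=17
a = 11: 11+11=22
Distinct sums: {-8, -2, 1, 2, 4, 7, 8, 10, 11, 12, 13, 16, 17, 22}
|A + A| = 14

|A + A| = 14


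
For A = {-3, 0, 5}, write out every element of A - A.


A - A = {a - a' : a, a' ∈ A}.
Compute a - a' for each ordered pair (a, a'):
a = -3: -3--3=0, -3-0=-3, -3-5=-8
a = 0: 0--3=3, 0-0=0, 0-5=-5
a = 5: 5--3=8, 5-0=5, 5-5=0
Collecting distinct values (and noting 0 appears from a-a):
A - A = {-8, -5, -3, 0, 3, 5, 8}
|A - A| = 7

A - A = {-8, -5, -3, 0, 3, 5, 8}


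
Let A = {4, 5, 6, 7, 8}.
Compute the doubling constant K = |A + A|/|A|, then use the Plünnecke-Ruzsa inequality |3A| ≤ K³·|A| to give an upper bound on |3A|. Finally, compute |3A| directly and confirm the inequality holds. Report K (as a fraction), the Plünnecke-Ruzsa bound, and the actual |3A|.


|A| = 5.
Step 1: Compute A + A by enumerating all 25 pairs.
A + A = {8, 9, 10, 11, 12, 13, 14, 15, 16}, so |A + A| = 9.
Step 2: Doubling constant K = |A + A|/|A| = 9/5 = 9/5 ≈ 1.8000.
Step 3: Plünnecke-Ruzsa gives |3A| ≤ K³·|A| = (1.8000)³ · 5 ≈ 29.1600.
Step 4: Compute 3A = A + A + A directly by enumerating all triples (a,b,c) ∈ A³; |3A| = 13.
Step 5: Check 13 ≤ 29.1600? Yes ✓.

K = 9/5, Plünnecke-Ruzsa bound K³|A| ≈ 29.1600, |3A| = 13, inequality holds.


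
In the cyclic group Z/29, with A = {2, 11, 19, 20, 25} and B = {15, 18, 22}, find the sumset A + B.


Work in Z/29Z: reduce every sum a + b modulo 29.
Enumerate all 15 pairs:
a = 2: 2+15=17, 2+18=20, 2+22=24
a = 11: 11+15=26, 11+18=0, 11+22=4
a = 19: 19+15=5, 19+18=8, 19+22=12
a = 20: 20+15=6, 20+18=9, 20+22=13
a = 25: 25+15=11, 25+18=14, 25+22=18
Distinct residues collected: {0, 4, 5, 6, 8, 9, 11, 12, 13, 14, 17, 18, 20, 24, 26}
|A + B| = 15 (out of 29 total residues).

A + B = {0, 4, 5, 6, 8, 9, 11, 12, 13, 14, 17, 18, 20, 24, 26}


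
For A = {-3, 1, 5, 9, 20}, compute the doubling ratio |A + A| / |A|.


|A| = 5.
Compute A + A by enumerating all 25 pairs.
A + A = {-6, -2, 2, 6, 10, 14, 17, 18, 21, 25, 29, 40}, so |A + A| = 12.
K = |A + A| / |A| = 12/5 (already in lowest terms) ≈ 2.4000.
Reference: AP of size 5 gives K = 9/5 ≈ 1.8000; a fully generic set of size 5 gives K ≈ 3.0000.

|A| = 5, |A + A| = 12, K = 12/5.


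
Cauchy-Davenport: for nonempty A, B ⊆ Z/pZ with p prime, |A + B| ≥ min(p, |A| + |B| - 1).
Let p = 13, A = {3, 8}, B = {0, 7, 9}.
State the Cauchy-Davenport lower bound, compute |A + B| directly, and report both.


Cauchy-Davenport: |A + B| ≥ min(p, |A| + |B| - 1) for A, B nonempty in Z/pZ.
|A| = 2, |B| = 3, p = 13.
CD lower bound = min(13, 2 + 3 - 1) = min(13, 4) = 4.
Compute A + B mod 13 directly:
a = 3: 3+0=3, 3+7=10, 3+9=12
a = 8: 8+0=8, 8+7=2, 8+9=4
A + B = {2, 3, 4, 8, 10, 12}, so |A + B| = 6.
Verify: 6 ≥ 4? Yes ✓.

CD lower bound = 4, actual |A + B| = 6.


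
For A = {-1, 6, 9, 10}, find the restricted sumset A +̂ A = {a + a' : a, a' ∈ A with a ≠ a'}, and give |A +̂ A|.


Restricted sumset: A +̂ A = {a + a' : a ∈ A, a' ∈ A, a ≠ a'}.
Equivalently, take A + A and drop any sum 2a that is achievable ONLY as a + a for a ∈ A (i.e. sums representable only with equal summands).
Enumerate pairs (a, a') with a < a' (symmetric, so each unordered pair gives one sum; this covers all a ≠ a'):
  -1 + 6 = 5
  -1 + 9 = 8
  -1 + 10 = 9
  6 + 9 = 15
  6 + 10 = 16
  9 + 10 = 19
Collected distinct sums: {5, 8, 9, 15, 16, 19}
|A +̂ A| = 6
(Reference bound: |A +̂ A| ≥ 2|A| - 3 for |A| ≥ 2, with |A| = 4 giving ≥ 5.)

|A +̂ A| = 6


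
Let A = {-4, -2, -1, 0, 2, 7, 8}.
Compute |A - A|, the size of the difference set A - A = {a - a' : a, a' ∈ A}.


A - A = {a - a' : a, a' ∈ A}; |A| = 7.
Bounds: 2|A|-1 ≤ |A - A| ≤ |A|² - |A| + 1, i.e. 13 ≤ |A - A| ≤ 43.
Note: 0 ∈ A - A always (from a - a). The set is symmetric: if d ∈ A - A then -d ∈ A - A.
Enumerate nonzero differences d = a - a' with a > a' (then include -d):
Positive differences: {1, 2, 3, 4, 5, 6, 7, 8, 9, 10, 11, 12}
Full difference set: {0} ∪ (positive diffs) ∪ (negative diffs).
|A - A| = 1 + 2·12 = 25 (matches direct enumeration: 25).

|A - A| = 25


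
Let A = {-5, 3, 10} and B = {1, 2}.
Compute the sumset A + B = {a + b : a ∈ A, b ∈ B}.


A + B = {a + b : a ∈ A, b ∈ B}.
Enumerate all |A|·|B| = 3·2 = 6 pairs (a, b) and collect distinct sums.
a = -5: -5+1=-4, -5+2=-3
a = 3: 3+1=4, 3+2=5
a = 10: 10+1=11, 10+2=12
Collecting distinct sums: A + B = {-4, -3, 4, 5, 11, 12}
|A + B| = 6

A + B = {-4, -3, 4, 5, 11, 12}


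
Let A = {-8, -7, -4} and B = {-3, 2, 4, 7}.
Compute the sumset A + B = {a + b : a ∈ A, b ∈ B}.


A + B = {a + b : a ∈ A, b ∈ B}.
Enumerate all |A|·|B| = 3·4 = 12 pairs (a, b) and collect distinct sums.
a = -8: -8+-3=-11, -8+2=-6, -8+4=-4, -8+7=-1
a = -7: -7+-3=-10, -7+2=-5, -7+4=-3, -7+7=0
a = -4: -4+-3=-7, -4+2=-2, -4+4=0, -4+7=3
Collecting distinct sums: A + B = {-11, -10, -7, -6, -5, -4, -3, -2, -1, 0, 3}
|A + B| = 11

A + B = {-11, -10, -7, -6, -5, -4, -3, -2, -1, 0, 3}


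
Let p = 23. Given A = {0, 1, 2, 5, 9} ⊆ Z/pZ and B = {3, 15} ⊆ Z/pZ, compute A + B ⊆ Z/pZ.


Work in Z/23Z: reduce every sum a + b modulo 23.
Enumerate all 10 pairs:
a = 0: 0+3=3, 0+15=15
a = 1: 1+3=4, 1+15=16
a = 2: 2+3=5, 2+15=17
a = 5: 5+3=8, 5+15=20
a = 9: 9+3=12, 9+15=1
Distinct residues collected: {1, 3, 4, 5, 8, 12, 15, 16, 17, 20}
|A + B| = 10 (out of 23 total residues).

A + B = {1, 3, 4, 5, 8, 12, 15, 16, 17, 20}


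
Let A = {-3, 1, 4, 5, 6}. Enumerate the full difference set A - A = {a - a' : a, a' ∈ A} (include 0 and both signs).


A - A = {a - a' : a, a' ∈ A}.
Compute a - a' for each ordered pair (a, a'):
a = -3: -3--3=0, -3-1=-4, -3-4=-7, -3-5=-8, -3-6=-9
a = 1: 1--3=4, 1-1=0, 1-4=-3, 1-5=-4, 1-6=-5
a = 4: 4--3=7, 4-1=3, 4-4=0, 4-5=-1, 4-6=-2
a = 5: 5--3=8, 5-1=4, 5-4=1, 5-5=0, 5-6=-1
a = 6: 6--3=9, 6-1=5, 6-4=2, 6-5=1, 6-6=0
Collecting distinct values (and noting 0 appears from a-a):
A - A = {-9, -8, -7, -5, -4, -3, -2, -1, 0, 1, 2, 3, 4, 5, 7, 8, 9}
|A - A| = 17

A - A = {-9, -8, -7, -5, -4, -3, -2, -1, 0, 1, 2, 3, 4, 5, 7, 8, 9}


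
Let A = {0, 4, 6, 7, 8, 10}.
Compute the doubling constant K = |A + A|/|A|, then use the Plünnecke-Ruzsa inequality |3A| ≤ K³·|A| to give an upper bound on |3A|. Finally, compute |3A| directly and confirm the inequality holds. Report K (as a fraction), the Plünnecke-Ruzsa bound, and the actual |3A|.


|A| = 6.
Step 1: Compute A + A by enumerating all 36 pairs.
A + A = {0, 4, 6, 7, 8, 10, 11, 12, 13, 14, 15, 16, 17, 18, 20}, so |A + A| = 15.
Step 2: Doubling constant K = |A + A|/|A| = 15/6 = 15/6 ≈ 2.5000.
Step 3: Plünnecke-Ruzsa gives |3A| ≤ K³·|A| = (2.5000)³ · 6 ≈ 93.7500.
Step 4: Compute 3A = A + A + A directly by enumerating all triples (a,b,c) ∈ A³; |3A| = 25.
Step 5: Check 25 ≤ 93.7500? Yes ✓.

K = 15/6, Plünnecke-Ruzsa bound K³|A| ≈ 93.7500, |3A| = 25, inequality holds.


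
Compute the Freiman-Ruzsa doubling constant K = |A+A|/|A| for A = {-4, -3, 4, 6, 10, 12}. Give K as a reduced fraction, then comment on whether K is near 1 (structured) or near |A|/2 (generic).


|A| = 6.
Compute A + A by enumerating all 36 pairs.
A + A = {-8, -7, -6, 0, 1, 2, 3, 6, 7, 8, 9, 10, 12, 14, 16, 18, 20, 22, 24}, so |A + A| = 19.
K = |A + A| / |A| = 19/6 (already in lowest terms) ≈ 3.1667.
Reference: AP of size 6 gives K = 11/6 ≈ 1.8333; a fully generic set of size 6 gives K ≈ 3.5000.

|A| = 6, |A + A| = 19, K = 19/6.


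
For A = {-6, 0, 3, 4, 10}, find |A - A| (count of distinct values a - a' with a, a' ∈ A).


A - A = {a - a' : a, a' ∈ A}; |A| = 5.
Bounds: 2|A|-1 ≤ |A - A| ≤ |A|² - |A| + 1, i.e. 9 ≤ |A - A| ≤ 21.
Note: 0 ∈ A - A always (from a - a). The set is symmetric: if d ∈ A - A then -d ∈ A - A.
Enumerate nonzero differences d = a - a' with a > a' (then include -d):
Positive differences: {1, 3, 4, 6, 7, 9, 10, 16}
Full difference set: {0} ∪ (positive diffs) ∪ (negative diffs).
|A - A| = 1 + 2·8 = 17 (matches direct enumeration: 17).

|A - A| = 17
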